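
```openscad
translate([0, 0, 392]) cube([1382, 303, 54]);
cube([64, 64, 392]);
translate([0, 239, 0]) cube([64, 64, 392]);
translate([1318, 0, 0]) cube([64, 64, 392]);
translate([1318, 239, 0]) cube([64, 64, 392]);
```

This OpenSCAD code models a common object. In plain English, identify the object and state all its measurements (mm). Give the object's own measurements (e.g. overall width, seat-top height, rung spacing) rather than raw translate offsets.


A bench: a 1382×303 mm seat slab, 54 mm thick, top at z = 446 mm, on four 64×64 mm square legs flush with the seat corners and standing on z = 0.


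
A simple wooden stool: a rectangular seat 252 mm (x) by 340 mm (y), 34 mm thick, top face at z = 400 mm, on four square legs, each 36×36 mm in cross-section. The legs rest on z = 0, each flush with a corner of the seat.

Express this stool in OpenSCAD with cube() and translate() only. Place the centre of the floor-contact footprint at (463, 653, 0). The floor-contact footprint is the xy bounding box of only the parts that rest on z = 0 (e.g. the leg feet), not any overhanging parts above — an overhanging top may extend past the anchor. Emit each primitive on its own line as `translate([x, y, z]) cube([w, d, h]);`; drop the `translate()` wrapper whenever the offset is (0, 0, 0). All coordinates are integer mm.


// leg_h = 400 - 34 = 366
translate([337, 483, 366]) cube([252, 340, 34]);
translate([337, 483, 0]) cube([36, 36, 366]);
translate([553, 483, 0]) cube([36, 36, 366]);
translate([337, 787, 0]) cube([36, 36, 366]);
translate([553, 787, 0]) cube([36, 36, 366]);


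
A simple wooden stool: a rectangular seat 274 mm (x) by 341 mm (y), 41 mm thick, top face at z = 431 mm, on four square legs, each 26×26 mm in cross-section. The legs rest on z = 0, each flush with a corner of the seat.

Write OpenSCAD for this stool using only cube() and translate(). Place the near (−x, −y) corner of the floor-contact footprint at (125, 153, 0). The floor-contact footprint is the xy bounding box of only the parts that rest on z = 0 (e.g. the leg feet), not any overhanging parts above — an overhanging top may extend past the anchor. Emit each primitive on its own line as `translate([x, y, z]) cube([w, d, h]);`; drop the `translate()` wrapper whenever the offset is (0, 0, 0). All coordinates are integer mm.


// leg_h = 431 - 41 = 390
translate([125, 153, 390]) cube([274, 341, 41]);
translate([125, 153, 0]) cube([26, 26, 390]);
translate([373, 153, 0]) cube([26, 26, 390]);
translate([125, 468, 0]) cube([26, 26, 390]);
translate([373, 468, 0]) cube([26, 26, 390]);


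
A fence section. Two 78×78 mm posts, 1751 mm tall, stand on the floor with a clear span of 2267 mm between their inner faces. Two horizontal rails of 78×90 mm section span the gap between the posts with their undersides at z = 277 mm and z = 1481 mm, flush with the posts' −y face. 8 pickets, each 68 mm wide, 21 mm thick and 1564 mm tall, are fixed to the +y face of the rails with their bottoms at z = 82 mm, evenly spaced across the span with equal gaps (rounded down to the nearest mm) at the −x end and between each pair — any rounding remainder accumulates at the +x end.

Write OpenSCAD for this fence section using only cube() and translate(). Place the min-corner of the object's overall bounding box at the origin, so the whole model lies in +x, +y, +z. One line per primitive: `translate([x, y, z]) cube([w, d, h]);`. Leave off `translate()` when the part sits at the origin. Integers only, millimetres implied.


cube([78, 78, 1751]);
translate([2345, 0, 0]) cube([78, 78, 1751]);
translate([78, 0, 277]) cube([2267, 78, 90]);
translate([78, 0, 1481]) cube([2267, 78, 90]);
translate([269, 78, 82]) cube([68, 21, 1564]);
translate([528, 78, 82]) cube([68, 21, 1564]);
translate([787, 78, 82]) cube([68, 21, 1564]);
translate([1046, 78, 82]) cube([68, 21, 1564]);
translate([1305, 78, 82]) cube([68, 21, 1564]);
translate([1564, 78, 82]) cube([68, 21, 1564]);
translate([1823, 78, 82]) cube([68, 21, 1564]);
translate([2082, 78, 82]) cube([68, 21, 1564]);


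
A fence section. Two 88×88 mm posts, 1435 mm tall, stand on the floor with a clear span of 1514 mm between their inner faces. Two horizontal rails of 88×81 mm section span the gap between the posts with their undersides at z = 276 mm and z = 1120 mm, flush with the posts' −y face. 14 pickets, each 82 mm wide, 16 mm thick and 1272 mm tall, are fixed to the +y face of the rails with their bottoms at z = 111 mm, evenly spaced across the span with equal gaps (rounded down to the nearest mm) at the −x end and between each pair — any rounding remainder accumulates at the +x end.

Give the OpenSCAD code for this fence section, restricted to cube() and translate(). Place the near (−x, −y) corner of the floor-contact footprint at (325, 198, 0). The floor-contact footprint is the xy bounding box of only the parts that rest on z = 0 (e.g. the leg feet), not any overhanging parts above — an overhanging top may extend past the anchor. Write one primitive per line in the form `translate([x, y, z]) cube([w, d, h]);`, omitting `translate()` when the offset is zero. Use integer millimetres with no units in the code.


translate([325, 198, 0]) cube([88, 88, 1435]);
translate([1927, 198, 0]) cube([88, 88, 1435]);
translate([413, 198, 276]) cube([1514, 88, 81]);
translate([413, 198, 1120]) cube([1514, 88, 81]);
translate([437, 286, 111]) cube([82, 16, 1272]);
translate([543, 286, 111]) cube([82, 16, 1272]);
translate([649, 286, 111]) cube([82, 16, 1272]);
translate([755, 286, 111]) cube([82, 16, 1272]);
translate([861, 286, 111]) cube([82, 16, 1272]);
translate([967, 286, 111]) cube([82, 16, 1272]);
translate([1073, 286, 111]) cube([82, 16, 1272]);
translate([1179, 286, 111]) cube([82, 16, 1272]);
translate([1285, 286, 111]) cube([82, 16, 1272]);
translate([1391, 286, 111]) cube([82, 16, 1272]);
translate([1497, 286, 111]) cube([82, 16, 1272]);
translate([1603, 286, 111]) cube([82, 16, 1272]);
translate([1709, 286, 111]) cube([82, 16, 1272]);
translate([1815, 286, 111]) cube([82, 16, 1272]);


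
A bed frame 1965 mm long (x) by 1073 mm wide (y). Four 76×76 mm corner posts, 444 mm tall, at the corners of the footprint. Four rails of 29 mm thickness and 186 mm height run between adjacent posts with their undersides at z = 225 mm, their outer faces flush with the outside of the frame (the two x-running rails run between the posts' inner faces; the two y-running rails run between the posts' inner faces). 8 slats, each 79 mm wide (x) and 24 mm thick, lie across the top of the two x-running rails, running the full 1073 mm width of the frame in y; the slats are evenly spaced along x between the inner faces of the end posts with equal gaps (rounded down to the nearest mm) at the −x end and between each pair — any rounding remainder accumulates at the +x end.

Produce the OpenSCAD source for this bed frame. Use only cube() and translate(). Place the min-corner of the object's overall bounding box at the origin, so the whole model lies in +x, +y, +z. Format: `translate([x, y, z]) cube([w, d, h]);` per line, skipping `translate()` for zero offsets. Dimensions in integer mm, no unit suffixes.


cube([76, 76, 444]);
translate([0, 997, 0]) cube([76, 76, 444]);
translate([1889, 0, 0]) cube([76, 76, 444]);
translate([1889, 997, 0]) cube([76, 76, 444]);
translate([76, 0, 225]) cube([1813, 29, 186]);
translate([76, 1044, 225]) cube([1813, 29, 186]);
translate([0, 76, 225]) cube([29, 921, 186]);
translate([1936, 76, 225]) cube([29, 921, 186]);
translate([207, 0, 411]) cube([79, 1073, 24]);
translate([417, 0, 411]) cube([79, 1073, 24]);
translate([627, 0, 411]) cube([79, 1073, 24]);
translate([837, 0, 411]) cube([79, 1073, 24]);
translate([1047, 0, 411]) cube([79, 1073, 24]);
translate([1257, 0, 411]) cube([79, 1073, 24]);
translate([1467, 0, 411]) cube([79, 1073, 24]);
translate([1677, 0, 411]) cube([79, 1073, 24]);


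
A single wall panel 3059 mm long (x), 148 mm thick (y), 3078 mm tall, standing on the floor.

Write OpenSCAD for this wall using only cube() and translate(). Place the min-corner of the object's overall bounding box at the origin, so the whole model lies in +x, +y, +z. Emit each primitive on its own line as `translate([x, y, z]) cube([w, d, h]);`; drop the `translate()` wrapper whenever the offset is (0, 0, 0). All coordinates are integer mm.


cube([3059, 148, 3078]);


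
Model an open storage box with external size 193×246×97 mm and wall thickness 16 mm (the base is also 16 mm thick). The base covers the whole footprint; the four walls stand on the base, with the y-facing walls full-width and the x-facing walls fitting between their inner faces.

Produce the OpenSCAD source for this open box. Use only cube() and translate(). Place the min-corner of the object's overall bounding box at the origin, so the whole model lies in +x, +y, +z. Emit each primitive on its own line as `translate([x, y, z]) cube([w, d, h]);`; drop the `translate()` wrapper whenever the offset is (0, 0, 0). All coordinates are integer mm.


cube([193, 246, 16]);
translate([0, 0, 16]) cube([193, 16, 81]);
translate([0, 230, 16]) cube([193, 16, 81]);
translate([0, 16, 16]) cube([16, 214, 81]);
translate([177, 16, 16]) cube([16, 214, 81]);


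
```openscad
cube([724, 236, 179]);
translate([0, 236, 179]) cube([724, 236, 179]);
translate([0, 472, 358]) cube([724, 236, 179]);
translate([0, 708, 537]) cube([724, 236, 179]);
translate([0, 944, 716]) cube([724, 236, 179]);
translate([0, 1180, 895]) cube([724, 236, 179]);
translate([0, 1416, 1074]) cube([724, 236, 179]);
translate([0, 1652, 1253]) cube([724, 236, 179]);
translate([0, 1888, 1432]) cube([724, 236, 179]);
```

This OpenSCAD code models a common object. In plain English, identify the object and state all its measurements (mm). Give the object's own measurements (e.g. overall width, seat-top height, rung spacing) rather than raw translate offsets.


A straight staircase of 9 solid steps. Each step is 724 mm wide (x), 236 mm deep (y, the going) and 179 mm tall (the rise). The first step rests on the floor; each subsequent step sits one going further in +y and one rise higher in +z, directly behind and above the previous step with no overlap.


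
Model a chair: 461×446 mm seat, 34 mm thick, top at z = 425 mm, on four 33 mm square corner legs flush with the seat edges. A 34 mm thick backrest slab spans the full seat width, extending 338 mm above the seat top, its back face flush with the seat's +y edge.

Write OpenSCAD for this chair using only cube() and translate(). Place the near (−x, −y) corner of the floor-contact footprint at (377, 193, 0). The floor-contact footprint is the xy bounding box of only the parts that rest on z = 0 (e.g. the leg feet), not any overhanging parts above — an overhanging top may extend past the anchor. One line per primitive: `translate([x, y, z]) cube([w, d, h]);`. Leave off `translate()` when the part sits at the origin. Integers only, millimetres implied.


// leg_h = 425 - 34 = 391
translate([377, 193, 391]) cube([461, 446, 34]);
translate([377, 193, 0]) cube([33, 33, 391]);
translate([805, 193, 0]) cube([33, 33, 391]);
translate([377, 606, 0]) cube([33, 33, 391]);
translate([805, 606, 0]) cube([33, 33, 391]);
translate([377, 605, 425]) cube([461, 34, 338]);


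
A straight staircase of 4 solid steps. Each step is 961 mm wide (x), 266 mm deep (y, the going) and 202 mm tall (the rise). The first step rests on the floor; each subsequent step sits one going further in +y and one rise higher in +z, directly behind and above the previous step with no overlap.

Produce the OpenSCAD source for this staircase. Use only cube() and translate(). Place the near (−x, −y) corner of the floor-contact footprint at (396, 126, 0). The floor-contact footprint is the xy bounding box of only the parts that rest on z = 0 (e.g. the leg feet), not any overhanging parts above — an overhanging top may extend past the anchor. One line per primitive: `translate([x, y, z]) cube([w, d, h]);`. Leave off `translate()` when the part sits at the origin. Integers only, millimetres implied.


translate([396, 126, 0]) cube([961, 266, 202]);
translate([396, 392, 202]) cube([961, 266, 202]);
translate([396, 658, 404]) cube([961, 266, 202]);
translate([396, 924, 606]) cube([961, 266, 202]);


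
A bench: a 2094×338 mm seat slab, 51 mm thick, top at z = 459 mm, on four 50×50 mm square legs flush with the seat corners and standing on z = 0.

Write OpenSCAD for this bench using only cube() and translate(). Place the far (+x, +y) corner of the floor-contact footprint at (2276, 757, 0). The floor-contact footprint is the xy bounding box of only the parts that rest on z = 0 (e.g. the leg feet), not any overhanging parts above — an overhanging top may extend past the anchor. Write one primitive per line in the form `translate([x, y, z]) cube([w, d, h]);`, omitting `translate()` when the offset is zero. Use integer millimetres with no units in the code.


translate([182, 419, 408]) cube([2094, 338, 51]);
translate([182, 419, 0]) cube([50, 50, 408]);
translate([182, 707, 0]) cube([50, 50, 408]);
translate([2226, 419, 0]) cube([50, 50, 408]);
translate([2226, 707, 0]) cube([50, 50, 408]);


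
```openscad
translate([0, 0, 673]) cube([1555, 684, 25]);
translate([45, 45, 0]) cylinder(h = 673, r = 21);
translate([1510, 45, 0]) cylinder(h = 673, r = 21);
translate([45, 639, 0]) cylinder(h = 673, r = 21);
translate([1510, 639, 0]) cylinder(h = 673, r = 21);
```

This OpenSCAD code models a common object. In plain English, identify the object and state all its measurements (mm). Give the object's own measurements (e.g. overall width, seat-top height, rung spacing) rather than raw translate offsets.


A rectangular dining table. The top is 1555×684×25 mm with its upper surface at z = 698 mm. It stands on four round legs of 42 mm diameter, each leg's bounding box inset 24 mm from the nearest pair of top edges, running from the floor to the underside of the top.


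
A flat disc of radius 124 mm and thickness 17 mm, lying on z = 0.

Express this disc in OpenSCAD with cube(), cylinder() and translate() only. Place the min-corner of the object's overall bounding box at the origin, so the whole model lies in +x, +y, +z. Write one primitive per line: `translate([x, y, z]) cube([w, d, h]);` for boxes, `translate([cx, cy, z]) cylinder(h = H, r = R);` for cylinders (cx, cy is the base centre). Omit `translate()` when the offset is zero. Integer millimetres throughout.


translate([124, 124, 0]) cylinder(h = 17, r = 124);


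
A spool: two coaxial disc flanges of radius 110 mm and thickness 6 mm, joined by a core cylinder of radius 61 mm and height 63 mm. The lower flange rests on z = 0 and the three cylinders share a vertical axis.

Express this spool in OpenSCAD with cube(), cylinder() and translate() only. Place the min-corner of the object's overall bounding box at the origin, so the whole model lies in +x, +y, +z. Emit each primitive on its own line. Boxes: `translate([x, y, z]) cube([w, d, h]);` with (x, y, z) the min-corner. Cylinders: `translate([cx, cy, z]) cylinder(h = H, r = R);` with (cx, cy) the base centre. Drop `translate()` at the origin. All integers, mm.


translate([110, 110, 0]) cylinder(h = 6, r = 110);
translate([110, 110, 6]) cylinder(h = 63, r = 61);
translate([110, 110, 69]) cylinder(h = 6, r = 110);


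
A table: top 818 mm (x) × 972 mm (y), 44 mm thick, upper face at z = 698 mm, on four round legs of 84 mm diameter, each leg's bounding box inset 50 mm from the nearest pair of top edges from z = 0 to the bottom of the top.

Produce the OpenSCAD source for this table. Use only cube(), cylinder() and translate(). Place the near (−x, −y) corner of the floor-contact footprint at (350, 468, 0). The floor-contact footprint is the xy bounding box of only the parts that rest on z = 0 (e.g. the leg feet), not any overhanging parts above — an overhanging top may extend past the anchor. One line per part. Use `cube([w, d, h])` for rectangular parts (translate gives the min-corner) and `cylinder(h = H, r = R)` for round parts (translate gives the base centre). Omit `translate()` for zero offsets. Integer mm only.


translate([300, 418, 654]) cube([818, 972, 44]);
translate([392, 510, 0]) cylinder(h = 654, r = 42);
translate([1026, 510, 0]) cylinder(h = 654, r = 42);
translate([392, 1298, 0]) cylinder(h = 654, r = 42);
translate([1026, 1298, 0]) cylinder(h = 654, r = 42);


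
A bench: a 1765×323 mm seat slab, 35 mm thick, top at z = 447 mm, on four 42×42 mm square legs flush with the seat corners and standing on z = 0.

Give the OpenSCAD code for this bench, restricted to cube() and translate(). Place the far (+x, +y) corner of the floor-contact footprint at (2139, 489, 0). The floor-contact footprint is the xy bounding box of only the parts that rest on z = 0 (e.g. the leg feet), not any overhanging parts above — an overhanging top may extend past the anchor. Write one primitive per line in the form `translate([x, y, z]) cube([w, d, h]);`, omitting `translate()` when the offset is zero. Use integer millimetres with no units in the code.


translate([374, 166, 412]) cube([1765, 323, 35]);
translate([374, 166, 0]) cube([42, 42, 412]);
translate([374, 447, 0]) cube([42, 42, 412]);
translate([2097, 166, 0]) cube([42, 42, 412]);
translate([2097, 447, 0]) cube([42, 42, 412]);


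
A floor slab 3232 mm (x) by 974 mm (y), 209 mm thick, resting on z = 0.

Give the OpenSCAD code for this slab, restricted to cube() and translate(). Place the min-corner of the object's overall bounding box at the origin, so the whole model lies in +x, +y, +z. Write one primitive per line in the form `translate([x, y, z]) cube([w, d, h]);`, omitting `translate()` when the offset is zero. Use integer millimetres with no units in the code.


cube([3232, 974, 209]);


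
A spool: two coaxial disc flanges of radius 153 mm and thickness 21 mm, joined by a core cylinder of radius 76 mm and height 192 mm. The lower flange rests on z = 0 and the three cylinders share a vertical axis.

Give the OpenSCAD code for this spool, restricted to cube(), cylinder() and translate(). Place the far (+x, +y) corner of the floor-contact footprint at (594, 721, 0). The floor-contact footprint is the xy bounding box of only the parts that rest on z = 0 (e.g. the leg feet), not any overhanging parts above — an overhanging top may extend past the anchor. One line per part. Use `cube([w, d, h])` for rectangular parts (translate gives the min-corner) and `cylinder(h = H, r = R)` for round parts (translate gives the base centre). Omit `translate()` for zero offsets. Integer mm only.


translate([441, 568, 0]) cylinder(h = 21, r = 153);
translate([441, 568, 21]) cylinder(h = 192, r = 76);
translate([441, 568, 213]) cylinder(h = 21, r = 153);


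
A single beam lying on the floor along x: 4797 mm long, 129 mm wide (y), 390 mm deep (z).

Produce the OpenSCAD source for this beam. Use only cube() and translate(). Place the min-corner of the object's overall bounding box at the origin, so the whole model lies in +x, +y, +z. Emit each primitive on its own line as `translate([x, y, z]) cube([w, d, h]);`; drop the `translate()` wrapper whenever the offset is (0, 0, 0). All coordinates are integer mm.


cube([4797, 129, 390]);


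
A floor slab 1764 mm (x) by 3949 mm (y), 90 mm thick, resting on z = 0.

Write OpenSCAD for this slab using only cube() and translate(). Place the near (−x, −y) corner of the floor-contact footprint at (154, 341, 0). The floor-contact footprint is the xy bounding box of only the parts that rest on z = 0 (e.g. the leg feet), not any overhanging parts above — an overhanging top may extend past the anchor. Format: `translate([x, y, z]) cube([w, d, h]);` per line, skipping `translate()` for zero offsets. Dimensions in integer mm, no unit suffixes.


translate([154, 341, 0]) cube([1764, 3949, 90]);


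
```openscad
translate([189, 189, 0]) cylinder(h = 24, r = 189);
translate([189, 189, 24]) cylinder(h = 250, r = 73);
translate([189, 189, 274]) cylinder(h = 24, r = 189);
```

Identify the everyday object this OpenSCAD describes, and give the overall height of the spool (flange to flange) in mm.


A spool. The overall height is 298 mm.

Three coaxial cylinders, large–small–large — a spool. Two 24 mm flanges and a 250 mm core give 24 + 250 + 24 = 298 mm.


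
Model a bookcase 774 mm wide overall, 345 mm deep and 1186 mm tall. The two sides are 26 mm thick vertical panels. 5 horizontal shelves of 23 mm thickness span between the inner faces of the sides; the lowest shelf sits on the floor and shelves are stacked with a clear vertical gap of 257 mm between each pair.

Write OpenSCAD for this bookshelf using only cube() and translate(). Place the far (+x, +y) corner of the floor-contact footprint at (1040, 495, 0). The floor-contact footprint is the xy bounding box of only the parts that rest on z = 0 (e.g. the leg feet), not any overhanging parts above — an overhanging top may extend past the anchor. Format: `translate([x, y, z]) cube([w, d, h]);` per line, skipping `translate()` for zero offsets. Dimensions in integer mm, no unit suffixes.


translate([266, 150, 0]) cube([26, 345, 1186]);
translate([1014, 150, 0]) cube([26, 345, 1186]);
translate([292, 150, 0]) cube([722, 345, 23]);
translate([292, 150, 280]) cube([722, 345, 23]);
translate([292, 150, 560]) cube([722, 345, 23]);
translate([292, 150, 840]) cube([722, 345, 23]);
translate([292, 150, 1120]) cube([722, 345, 23]);


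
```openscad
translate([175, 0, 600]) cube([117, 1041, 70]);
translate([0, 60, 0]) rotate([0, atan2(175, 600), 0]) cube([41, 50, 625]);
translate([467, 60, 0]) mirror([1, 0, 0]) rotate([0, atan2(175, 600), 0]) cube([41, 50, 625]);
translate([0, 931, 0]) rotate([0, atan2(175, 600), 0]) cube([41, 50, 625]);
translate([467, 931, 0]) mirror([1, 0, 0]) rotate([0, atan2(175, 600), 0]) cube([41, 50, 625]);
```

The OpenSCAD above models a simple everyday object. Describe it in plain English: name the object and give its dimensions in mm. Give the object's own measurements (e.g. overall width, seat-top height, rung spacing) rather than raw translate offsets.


A sawhorse. A 117×1041×70 mm beam (x, y, z) sits on two A-frame leg pairs. Each pair is two raked legs of 41×50 mm section (50 mm along y) splaying symmetrically in x. Each leg rises 600 mm vertically over 175 mm of horizontal reach and is 625 mm long along its own axis. Every leg's outer bottom edge rests on the floor and its outer top edge meets a bottom edge of the beam — the left legs (tilting toward +x) meet the beam's −x bottom edge, the right legs (their mirror images, tilting toward −x) meet its +x bottom edge — so the leg tops tuck under the beam, the beam's underside is 600 mm above the floor, and the feet are 467 mm apart outside-to-outside with the beam centred between them. The two leg pairs are set in 60 mm from either end of the beam.


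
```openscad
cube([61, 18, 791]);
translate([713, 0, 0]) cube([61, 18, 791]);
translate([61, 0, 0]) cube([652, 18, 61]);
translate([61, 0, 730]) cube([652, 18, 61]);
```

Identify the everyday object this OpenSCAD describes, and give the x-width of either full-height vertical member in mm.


A picture frame. The border width is 61 mm.

Four thin pieces enclosing a rectangular opening — a picture frame. The two full-height stiles are 791 mm tall; the top rail sits at z = 730 and is 61 mm tall, so the border above the opening is 791 − 730 = 61 mm, matching the stile x-width.


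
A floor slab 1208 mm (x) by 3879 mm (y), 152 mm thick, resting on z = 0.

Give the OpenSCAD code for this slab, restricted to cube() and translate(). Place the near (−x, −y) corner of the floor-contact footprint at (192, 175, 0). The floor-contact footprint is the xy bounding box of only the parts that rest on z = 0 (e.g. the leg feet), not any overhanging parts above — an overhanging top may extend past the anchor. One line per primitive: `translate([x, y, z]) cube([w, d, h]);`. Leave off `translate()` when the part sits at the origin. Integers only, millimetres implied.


translate([192, 175, 0]) cube([1208, 3879, 152]);


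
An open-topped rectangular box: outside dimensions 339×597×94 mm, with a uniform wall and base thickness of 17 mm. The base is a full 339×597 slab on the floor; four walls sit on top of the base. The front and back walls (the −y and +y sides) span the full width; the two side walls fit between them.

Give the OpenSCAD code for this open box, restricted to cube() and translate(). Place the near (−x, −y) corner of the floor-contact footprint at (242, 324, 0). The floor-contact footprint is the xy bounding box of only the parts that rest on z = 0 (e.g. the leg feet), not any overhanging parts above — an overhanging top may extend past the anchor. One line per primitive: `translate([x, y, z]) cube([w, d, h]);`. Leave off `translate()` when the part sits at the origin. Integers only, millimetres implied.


translate([242, 324, 0]) cube([339, 597, 17]);
translate([242, 324, 17]) cube([339, 17, 77]);
translate([242, 904, 17]) cube([339, 17, 77]);
translate([242, 341, 17]) cube([17, 563, 77]);
translate([564, 341, 17]) cube([17, 563, 77]);


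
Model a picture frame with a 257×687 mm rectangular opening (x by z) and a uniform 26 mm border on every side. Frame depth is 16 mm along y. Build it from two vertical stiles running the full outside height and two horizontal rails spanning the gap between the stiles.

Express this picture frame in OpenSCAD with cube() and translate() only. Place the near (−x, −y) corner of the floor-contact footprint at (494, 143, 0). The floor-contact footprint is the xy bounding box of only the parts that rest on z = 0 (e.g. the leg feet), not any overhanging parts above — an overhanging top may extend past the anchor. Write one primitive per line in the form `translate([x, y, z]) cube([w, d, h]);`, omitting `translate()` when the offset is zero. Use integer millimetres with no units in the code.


translate([494, 143, 0]) cube([26, 16, 739]);
translate([777, 143, 0]) cube([26, 16, 739]);
translate([520, 143, 0]) cube([257, 16, 26]);
translate([520, 143, 713]) cube([257, 16, 26]);


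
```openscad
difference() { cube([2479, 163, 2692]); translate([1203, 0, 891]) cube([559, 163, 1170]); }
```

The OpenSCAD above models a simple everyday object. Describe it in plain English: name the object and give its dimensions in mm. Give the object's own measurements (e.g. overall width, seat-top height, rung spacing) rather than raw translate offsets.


A wall 2479 mm long (x), 163 mm thick (y), 2692 mm tall, with a rectangular window opening cut through it. The opening is 559 mm wide and 1170 mm tall; its sill is at z = 891 mm and its near (−x) edge is 1203 mm from the wall's −x end. The opening passes through the full wall thickness.


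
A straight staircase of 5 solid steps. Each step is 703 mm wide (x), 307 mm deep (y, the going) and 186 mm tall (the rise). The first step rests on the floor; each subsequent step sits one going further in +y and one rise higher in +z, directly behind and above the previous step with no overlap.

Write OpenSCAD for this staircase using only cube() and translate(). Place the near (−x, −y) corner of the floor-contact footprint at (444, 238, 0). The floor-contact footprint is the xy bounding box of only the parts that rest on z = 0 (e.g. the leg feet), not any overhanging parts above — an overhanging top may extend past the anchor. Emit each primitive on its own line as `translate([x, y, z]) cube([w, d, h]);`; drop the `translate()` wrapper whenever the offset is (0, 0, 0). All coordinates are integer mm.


translate([444, 238, 0]) cube([703, 307, 186]);
translate([444, 545, 186]) cube([703, 307, 186]);
translate([444, 852, 372]) cube([703, 307, 186]);
translate([444, 1159, 558]) cube([703, 307, 186]);
translate([444, 1466, 744]) cube([703, 307, 186]);


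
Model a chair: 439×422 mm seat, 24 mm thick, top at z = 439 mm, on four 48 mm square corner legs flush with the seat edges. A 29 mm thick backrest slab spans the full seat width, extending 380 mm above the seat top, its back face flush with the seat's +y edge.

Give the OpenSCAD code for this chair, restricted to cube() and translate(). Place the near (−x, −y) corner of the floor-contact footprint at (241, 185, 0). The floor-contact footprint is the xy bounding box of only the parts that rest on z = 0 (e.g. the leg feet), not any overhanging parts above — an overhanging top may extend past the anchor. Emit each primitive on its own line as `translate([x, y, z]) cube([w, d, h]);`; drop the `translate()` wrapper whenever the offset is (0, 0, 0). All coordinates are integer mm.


translate([241, 185, 415]) cube([439, 422, 24]);
translate([241, 185, 0]) cube([48, 48, 415]);
translate([632, 185, 0]) cube([48, 48, 415]);
translate([241, 559, 0]) cube([48, 48, 415]);
translate([632, 559, 0]) cube([48, 48, 415]);
translate([241, 578, 439]) cube([439, 29, 380]);


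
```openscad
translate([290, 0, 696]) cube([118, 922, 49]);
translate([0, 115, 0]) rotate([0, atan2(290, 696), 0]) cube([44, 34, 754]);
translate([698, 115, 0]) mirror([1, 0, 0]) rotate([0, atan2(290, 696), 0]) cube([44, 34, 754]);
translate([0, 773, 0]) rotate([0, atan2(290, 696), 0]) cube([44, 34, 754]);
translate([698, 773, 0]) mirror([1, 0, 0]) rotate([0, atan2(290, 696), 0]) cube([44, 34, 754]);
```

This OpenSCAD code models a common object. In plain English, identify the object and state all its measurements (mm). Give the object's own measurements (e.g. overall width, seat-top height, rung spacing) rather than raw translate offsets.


A sawhorse. A 118×922×49 mm beam (x, y, z) sits on two A-frame leg pairs. Each pair is two raked legs of 44×34 mm section (34 mm along y) splaying symmetrically in x. Each leg rises 696 mm vertically over 290 mm of horizontal reach and is 754 mm long along its own axis. Every leg's outer bottom edge rests on the floor and its outer top edge meets a bottom edge of the beam — the left legs (tilting toward +x) meet the beam's −x bottom edge, the right legs (their mirror images, tilting toward −x) meet its +x bottom edge — so the leg tops tuck under the beam, the beam's underside is 696 mm above the floor, and the feet are 698 mm apart outside-to-outside with the beam centred between them. The two leg pairs are set in 115 mm from either end of the beam.


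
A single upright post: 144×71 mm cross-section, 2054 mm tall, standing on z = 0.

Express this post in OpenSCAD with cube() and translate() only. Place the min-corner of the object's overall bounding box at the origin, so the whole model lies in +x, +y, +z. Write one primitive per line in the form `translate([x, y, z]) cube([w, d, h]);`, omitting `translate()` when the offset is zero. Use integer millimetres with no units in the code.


cube([144, 71, 2054]);


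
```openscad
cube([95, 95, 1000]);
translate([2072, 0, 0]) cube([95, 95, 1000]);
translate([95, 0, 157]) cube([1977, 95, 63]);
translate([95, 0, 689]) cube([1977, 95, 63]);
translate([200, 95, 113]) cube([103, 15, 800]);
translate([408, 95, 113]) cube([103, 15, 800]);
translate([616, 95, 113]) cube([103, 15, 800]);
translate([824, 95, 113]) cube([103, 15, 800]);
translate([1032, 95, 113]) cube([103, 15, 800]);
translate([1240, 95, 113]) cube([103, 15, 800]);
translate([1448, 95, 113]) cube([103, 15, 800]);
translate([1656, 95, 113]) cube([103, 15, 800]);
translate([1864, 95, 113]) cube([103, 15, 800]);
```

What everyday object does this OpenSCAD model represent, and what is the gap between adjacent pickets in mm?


A fence section. The picket gap is 105 mm.

Two posts, two rails, 9 pickets — a fence section. Span 1977 mm holds 9 pickets of 103 mm with 10 equal gaps: ⌊(1977 − 9·103) / 10⌋ = 105 mm.


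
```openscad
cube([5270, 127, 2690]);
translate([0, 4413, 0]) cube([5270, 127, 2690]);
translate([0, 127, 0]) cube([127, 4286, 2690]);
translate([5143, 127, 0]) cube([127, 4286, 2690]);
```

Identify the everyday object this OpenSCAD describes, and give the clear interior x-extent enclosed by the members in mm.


A house (or room) frame. The interior width is 5016 mm.

Four 2690 mm walls enclosing a rectangle with no floor or roof — a room or house frame. Outside width is 5270 mm and wall thickness is 127 mm, so the interior width is 5270 − 2 × 127 = 5016 mm.


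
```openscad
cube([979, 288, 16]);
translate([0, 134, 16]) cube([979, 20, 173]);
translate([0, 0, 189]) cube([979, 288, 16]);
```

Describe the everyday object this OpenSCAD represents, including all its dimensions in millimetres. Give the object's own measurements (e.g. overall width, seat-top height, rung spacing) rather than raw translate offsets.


An I-beam lying along x, 979 mm long. Overall section height 205 mm. Two flanges 288 mm wide (y) and 16 mm thick, one on the floor and one at the top; a web 20 mm thick runs between them, centred on the flange width.


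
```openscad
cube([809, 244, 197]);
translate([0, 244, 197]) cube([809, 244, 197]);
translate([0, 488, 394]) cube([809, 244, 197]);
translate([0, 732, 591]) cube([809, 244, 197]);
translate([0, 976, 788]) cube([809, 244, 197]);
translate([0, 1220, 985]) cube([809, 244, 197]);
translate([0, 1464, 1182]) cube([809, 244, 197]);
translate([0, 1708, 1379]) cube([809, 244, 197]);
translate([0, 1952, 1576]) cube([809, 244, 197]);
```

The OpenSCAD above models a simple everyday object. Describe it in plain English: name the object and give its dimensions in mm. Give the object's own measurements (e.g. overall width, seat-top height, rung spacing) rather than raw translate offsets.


A straight staircase of 9 solid steps. Each step is 809 mm wide (x), 244 mm deep (y, the going) and 197 mm tall (the rise). The first step rests on the floor; each subsequent step sits one going further in +y and one rise higher in +z, directly behind and above the previous step with no overlap.


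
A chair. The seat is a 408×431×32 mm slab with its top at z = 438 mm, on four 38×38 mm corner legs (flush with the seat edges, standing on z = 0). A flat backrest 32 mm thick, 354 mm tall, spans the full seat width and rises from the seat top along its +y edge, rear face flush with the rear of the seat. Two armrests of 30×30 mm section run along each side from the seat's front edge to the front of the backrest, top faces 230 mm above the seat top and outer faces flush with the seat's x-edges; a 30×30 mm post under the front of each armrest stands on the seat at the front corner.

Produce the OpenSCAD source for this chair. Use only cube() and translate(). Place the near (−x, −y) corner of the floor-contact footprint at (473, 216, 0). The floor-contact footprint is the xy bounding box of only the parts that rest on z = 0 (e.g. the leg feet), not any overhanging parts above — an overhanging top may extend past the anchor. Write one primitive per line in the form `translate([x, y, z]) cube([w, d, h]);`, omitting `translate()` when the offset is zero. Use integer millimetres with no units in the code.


translate([473, 216, 406]) cube([408, 431, 32]);
translate([473, 216, 0]) cube([38, 38, 406]);
translate([843, 216, 0]) cube([38, 38, 406]);
translate([473, 609, 0]) cube([38, 38, 406]);
translate([843, 609, 0]) cube([38, 38, 406]);
translate([473, 615, 438]) cube([408, 32, 354]);
translate([473, 216, 638]) cube([30, 399, 30]);
translate([851, 216, 638]) cube([30, 399, 30]);
translate([473, 216, 438]) cube([30, 30, 200]);
translate([851, 216, 438]) cube([30, 30, 200]);


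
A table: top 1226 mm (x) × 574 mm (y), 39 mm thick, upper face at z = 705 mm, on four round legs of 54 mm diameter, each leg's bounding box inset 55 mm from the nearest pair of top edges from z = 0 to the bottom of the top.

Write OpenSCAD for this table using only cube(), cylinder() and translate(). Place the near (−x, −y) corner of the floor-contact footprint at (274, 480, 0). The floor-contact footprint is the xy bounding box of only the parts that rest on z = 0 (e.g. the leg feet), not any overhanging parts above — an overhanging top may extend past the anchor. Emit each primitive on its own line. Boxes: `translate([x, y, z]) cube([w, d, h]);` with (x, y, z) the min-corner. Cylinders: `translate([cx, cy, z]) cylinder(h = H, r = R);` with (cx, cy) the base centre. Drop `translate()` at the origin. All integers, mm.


translate([219, 425, 666]) cube([1226, 574, 39]);
translate([301, 507, 0]) cylinder(h = 666, r = 27);
translate([1363, 507, 0]) cylinder(h = 666, r = 27);
translate([301, 917, 0]) cylinder(h = 666, r = 27);
translate([1363, 917, 0]) cylinder(h = 666, r = 27);


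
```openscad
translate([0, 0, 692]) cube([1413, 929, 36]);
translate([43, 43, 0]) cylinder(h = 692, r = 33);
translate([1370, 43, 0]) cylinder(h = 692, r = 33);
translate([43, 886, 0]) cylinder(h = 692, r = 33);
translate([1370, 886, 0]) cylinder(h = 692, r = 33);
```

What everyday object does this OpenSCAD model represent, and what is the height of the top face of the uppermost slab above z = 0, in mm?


A table. The table height is 728 mm.

A 1413×929×36 slab sits at z = 692 on four Ø66 mm round legs — a table. The top surface is at 692 + 36 = 728 mm.


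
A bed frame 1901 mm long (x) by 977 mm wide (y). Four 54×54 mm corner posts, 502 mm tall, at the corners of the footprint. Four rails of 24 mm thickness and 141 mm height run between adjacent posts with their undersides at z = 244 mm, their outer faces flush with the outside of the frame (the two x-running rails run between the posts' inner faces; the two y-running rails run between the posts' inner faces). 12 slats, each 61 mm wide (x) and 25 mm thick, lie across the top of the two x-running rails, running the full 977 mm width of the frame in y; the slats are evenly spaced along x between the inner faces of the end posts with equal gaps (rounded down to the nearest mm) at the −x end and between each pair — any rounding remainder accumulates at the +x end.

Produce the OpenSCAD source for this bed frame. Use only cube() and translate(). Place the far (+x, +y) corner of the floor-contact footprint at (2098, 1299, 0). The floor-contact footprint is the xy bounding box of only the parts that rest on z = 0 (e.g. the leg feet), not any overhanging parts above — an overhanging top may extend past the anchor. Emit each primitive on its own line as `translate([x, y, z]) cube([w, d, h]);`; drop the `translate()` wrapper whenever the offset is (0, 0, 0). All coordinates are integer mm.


// slat z = rail_z + rail_h = 244 + 141 = 385
// slat gap = ⌊(1793 − 12·61) / 13⌋ = 81
translate([197, 322, 0]) cube([54, 54, 502]);
translate([197, 1245, 0]) cube([54, 54, 502]);
translate([2044, 322, 0]) cube([54, 54, 502]);
translate([2044, 1245, 0]) cube([54, 54, 502]);
translate([251, 322, 244]) cube([1793, 24, 141]);
translate([251, 1275, 244]) cube([1793, 24, 141]);
translate([197, 376, 244]) cube([24, 869, 141]);
translate([2074, 376, 244]) cube([24, 869, 141]);
translate([332, 322, 385]) cube([61, 977, 25]);
translate([474, 322, 385]) cube([61, 977, 25]);
translate([616, 322, 385]) cube([61, 977, 25]);
translate([758, 322, 385]) cube([61, 977, 25]);
translate([900, 322, 385]) cube([61, 977, 25]);
translate([1042, 322, 385]) cube([61, 977, 25]);
translate([1184, 322, 385]) cube([61, 977, 25]);
translate([1326, 322, 385]) cube([61, 977, 25]);
translate([1468, 322, 385]) cube([61, 977, 25]);
translate([1610, 322, 385]) cube([61, 977, 25]);
translate([1752, 322, 385]) cube([61, 977, 25]);
translate([1894, 322, 385]) cube([61, 977, 25]);


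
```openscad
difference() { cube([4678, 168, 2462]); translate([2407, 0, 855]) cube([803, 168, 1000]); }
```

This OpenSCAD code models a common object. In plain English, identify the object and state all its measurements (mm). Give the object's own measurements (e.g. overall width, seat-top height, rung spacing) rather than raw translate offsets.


A wall 4678 mm long (x), 168 mm thick (y), 2462 mm tall, with a rectangular window opening cut through it. The opening is 803 mm wide and 1000 mm tall; its sill is at z = 855 mm and its near (−x) edge is 2407 mm from the wall's −x end. The opening passes through the full wall thickness.
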